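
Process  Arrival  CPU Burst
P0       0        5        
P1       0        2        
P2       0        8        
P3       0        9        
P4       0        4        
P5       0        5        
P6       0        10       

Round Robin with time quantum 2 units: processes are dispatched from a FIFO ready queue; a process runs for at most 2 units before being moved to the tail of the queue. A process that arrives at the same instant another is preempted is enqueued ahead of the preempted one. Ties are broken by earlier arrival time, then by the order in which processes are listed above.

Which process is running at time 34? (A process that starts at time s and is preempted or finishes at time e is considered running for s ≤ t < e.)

Gantt: | P0 0-2 | P1 2-4 | P2 4-6 | P3 6-8 | P4 8-10 | P5 10-12 | P6 12-14 | P0 14-16 | P2 16-18 | P3 18-20 | P4 20-22 | P5 22-24 | P6 24-26 | P0 26-27 | P2 27-29 | P3 29-31 | P5 31-32 | P6 32-34 | P2 34-36 | P3 36-38 | P6 38-40 | P3 40-41 | P6 41-43 |
Completion: P0=27  P1=4  P2=36  P3=41  P4=22  P5=32  P6=43
Turnaround (C−A): P0=27  P1=4  P2=36  P3=41  P4=22  P5=32  P6=43

P2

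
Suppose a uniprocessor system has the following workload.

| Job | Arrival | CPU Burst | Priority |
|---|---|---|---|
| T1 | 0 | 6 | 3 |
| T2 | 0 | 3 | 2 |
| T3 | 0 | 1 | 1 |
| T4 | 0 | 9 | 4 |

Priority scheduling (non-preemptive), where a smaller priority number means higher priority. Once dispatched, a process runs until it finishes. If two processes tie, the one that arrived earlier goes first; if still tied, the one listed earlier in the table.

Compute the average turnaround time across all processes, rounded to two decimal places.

Timeline: | T3 0-1 | T2 1-4 | T1 4-10 | T4 10-19 |
Completion: T1=10  T2=4  T3=1  T4=19
Turnaround (C−A): T1=10  T2=4  T3=1  T4=19
Turnaround times: T1=10, T2=4, T3=1, T4=19
Average turnaround = (10+4+1+19) / 4 = 34/4 = 8.50

8.50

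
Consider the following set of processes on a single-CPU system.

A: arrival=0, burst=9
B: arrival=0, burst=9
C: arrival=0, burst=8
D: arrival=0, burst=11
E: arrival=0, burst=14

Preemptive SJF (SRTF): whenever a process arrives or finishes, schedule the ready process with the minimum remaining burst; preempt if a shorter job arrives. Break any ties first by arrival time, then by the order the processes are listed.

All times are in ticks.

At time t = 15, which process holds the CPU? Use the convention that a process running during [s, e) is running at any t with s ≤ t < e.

A

Schedule: | C 0-8 | A 8-17 | B 17-26 | D 26-37 | E 37-51 |
Completion: A=17  B=26  C=8  D=37  E=51
Turnaround (C−A): A=17  B=26  C=8  D=37  E=51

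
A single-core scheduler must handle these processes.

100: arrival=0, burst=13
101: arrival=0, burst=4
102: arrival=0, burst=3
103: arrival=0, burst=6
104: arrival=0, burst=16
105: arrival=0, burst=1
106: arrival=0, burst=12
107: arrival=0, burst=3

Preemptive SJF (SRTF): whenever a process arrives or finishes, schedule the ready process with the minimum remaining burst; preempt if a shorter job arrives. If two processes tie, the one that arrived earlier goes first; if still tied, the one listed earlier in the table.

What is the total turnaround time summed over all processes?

169

Timeline: | 105 0-1 | 102 1-4 | 107 4-7 | 101 7-11 | 103 11-17 | 106 17-29 | 100 29-42 | 104 42-58 |
Completion: 100=42  101=11  102=4  103=17  104=58  105=1  106=29  107=7
Turnaround (C−A): 100=42  101=11  102=4  103=17  104=58  105=1  106=29  107=7
Turnaround = completion − arrival: 100=42, 101=11, 102=4, 103=17, 104=58, 105=1, 106=29, 107=7
Total turnaround = 42 + 11 + 4 + 17 + 58 + 1 + 29 + 7 = 169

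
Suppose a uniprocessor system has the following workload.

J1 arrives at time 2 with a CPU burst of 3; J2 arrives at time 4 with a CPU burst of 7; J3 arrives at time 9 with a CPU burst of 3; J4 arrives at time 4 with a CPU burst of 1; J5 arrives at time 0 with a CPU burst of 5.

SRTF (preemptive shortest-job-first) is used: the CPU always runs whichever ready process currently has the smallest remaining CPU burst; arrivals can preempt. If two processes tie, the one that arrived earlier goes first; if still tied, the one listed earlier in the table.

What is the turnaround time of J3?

Gantt: | J5 0-5 | J4 5-6 | J1 6-9 | J3 9-12 | J2 12-19 |
Completion: J1=9  J2=19  J3=12  J4=6  J5=5
Turnaround(J3) = completion − arrival = 12 − 9 = 3

3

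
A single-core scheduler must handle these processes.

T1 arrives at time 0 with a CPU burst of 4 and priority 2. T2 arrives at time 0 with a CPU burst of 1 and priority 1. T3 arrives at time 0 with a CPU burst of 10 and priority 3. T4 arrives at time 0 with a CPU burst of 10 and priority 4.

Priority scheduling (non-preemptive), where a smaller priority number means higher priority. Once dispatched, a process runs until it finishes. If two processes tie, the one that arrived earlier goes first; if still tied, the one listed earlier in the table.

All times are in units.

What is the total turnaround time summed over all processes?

46

Timeline: | T2 0-1 | T1 1-5 | T3 5-15 | T4 15-25 |
Completion: T1=5  T2=1  T3=15  T4=25
Turnaround (C−A): T1=5  T2=1  T3=15  T4=25
Turnaround = completion − arrival: T1=5, T2=1, T3=15, T4=25
Total turnaround = 5 + 1 + 15 + 25 = 46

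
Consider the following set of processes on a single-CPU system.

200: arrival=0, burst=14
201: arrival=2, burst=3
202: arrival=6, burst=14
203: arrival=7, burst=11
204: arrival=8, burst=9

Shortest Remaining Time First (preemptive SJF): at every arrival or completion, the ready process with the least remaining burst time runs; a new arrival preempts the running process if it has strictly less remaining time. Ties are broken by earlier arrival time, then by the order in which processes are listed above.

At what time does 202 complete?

51

Gantt: | 200 0-2 | 201 2-5 | 200 5-17 | 204 17-26 | 203 26-37 | 202 37-51 |
Completion: 200=17  201=5  202=51  203=37  204=26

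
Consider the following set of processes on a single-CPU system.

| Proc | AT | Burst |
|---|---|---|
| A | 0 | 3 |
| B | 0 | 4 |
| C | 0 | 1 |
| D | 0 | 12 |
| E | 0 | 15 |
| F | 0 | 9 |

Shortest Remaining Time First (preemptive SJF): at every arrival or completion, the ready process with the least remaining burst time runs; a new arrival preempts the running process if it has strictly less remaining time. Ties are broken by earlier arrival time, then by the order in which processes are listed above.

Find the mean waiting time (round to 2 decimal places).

Schedule: | C 0-1 | A 1-4 | B 4-8 | F 8-17 | D 17-29 | E 29-44 |
Completion: A=4  B=8  C=1  D=29  E=44  F=17
Turnaround (C−A): A=4  B=8  C=1  D=29  E=44  F=17
Waiting times: A=1, B=4, C=0, D=17, E=29, F=8
Average waiting = (1+4+0+17+29+8) / 6 = 59/6 = 9.83

9.83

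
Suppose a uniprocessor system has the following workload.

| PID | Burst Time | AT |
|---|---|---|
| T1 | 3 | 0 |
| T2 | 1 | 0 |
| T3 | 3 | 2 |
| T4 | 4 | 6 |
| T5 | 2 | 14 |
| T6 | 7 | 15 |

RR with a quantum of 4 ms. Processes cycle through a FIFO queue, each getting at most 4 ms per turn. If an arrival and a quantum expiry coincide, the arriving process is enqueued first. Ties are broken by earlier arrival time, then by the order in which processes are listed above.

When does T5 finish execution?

16

Gantt: | T1 0-3 | T2 3-4 | T3 4-7 | T4 7-11 | idle 11-14 | T5 14-16 | T6 16-23 |
Completion: T1=3  T2=4  T3=7  T4=11  T5=16  T6=23
Turnaround (C−A): T1=3  T2=4  T3=5  T4=5  T5=2  T6=8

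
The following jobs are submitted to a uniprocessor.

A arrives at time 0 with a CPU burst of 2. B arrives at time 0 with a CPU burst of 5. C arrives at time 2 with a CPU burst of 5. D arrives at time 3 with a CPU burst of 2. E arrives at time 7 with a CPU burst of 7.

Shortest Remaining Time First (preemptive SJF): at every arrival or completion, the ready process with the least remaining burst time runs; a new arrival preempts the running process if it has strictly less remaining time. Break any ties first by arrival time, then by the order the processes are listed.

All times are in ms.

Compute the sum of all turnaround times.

39

Timeline: | A 0-2 | B 2-3 | D 3-5 | B 5-9 | C 9-14 | E 14-21 |
Completion: A=2  B=9  C=14  D=5  E=21
Turnaround = completion − arrival: A=2, B=9, C=12, D=2, E=14
Total turnaround = 2 + 9 + 12 + 2 + 14 = 39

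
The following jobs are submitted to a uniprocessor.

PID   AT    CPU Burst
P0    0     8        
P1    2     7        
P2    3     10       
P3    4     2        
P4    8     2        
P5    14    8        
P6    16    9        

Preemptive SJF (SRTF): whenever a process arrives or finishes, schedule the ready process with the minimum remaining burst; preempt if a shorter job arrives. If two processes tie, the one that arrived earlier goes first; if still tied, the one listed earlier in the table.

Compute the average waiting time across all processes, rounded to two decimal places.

Timeline: | P0 0-4 | P3 4-6 | P0 6-10 | P4 10-12 | P1 12-19 | P5 19-27 | P6 27-36 | P2 36-46 |
Completion: P0=10  P1=19  P2=46  P3=6  P4=12  P5=27  P6=36
Waiting times: P0=2, P1=10, P2=33, P3=0, P4=2, P5=5, P6=11
Average waiting = (2+10+33+0+2+5+11) / 7 = 63/7 = 9.00

9.00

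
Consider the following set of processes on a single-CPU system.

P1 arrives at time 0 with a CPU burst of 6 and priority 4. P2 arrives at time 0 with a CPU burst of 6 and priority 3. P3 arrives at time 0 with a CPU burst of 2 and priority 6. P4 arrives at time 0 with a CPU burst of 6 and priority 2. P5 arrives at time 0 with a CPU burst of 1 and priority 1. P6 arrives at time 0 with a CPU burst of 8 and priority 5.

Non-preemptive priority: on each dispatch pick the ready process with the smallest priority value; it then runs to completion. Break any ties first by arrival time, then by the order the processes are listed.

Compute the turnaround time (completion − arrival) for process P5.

1

Gantt: | P5 0-1 | P4 1-7 | P2 7-13 | P1 13-19 | P6 19-27 | P3 27-29 |
Completion: P1=19  P2=13  P3=29  P4=7  P5=1  P6=27
Turnaround(P5) = completion − arrival = 1 − 0 = 1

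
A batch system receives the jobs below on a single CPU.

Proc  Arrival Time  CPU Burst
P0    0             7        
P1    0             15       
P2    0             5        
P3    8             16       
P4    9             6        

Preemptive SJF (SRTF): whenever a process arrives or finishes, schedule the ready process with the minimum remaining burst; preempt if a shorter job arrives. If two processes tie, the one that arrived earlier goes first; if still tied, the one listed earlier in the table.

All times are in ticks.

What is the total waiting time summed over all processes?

51

Timeline: | P2 0-5 | P0 5-12 | P4 12-18 | P1 18-33 | P3 33-49 |
Completion: P0=12  P1=33  P2=5  P3=49  P4=18
Waiting = turnaround − burst: P0=5, P1=18, P2=0, P3=25, P4=3
Total waiting = 5 + 18 + 0 + 25 + 3 = 51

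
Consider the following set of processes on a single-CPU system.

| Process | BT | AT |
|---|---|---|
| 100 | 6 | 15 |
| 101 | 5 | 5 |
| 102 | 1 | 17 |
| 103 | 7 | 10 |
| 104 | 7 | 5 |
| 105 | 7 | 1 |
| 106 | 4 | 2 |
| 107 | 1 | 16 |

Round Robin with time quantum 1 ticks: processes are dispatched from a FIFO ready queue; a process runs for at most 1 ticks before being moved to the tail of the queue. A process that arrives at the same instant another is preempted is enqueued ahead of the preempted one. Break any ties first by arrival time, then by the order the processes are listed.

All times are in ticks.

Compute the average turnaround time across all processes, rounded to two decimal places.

19.13

Timeline: | idle 0-1 | 105 1-2 | 106 2-3 | 105 3-4 | 106 4-5 | 105 5-6 | 101 6-7 | 104 7-8 | 106 8-9 | 105 9-10 | 101 10-11 | 104 11-12 | 106 12-13 | 103 13-14 | 105 14-15 | 101 15-16 | 104 16-17 | 103 17-18 | 100 18-19 | 105 19-20 | 107 20-21 | 101 21-22 | 102 22-23 | 104 23-24 | 103 24-25 | 100 25-26 | 105 26-27 | 101 27-28 | 104 28-29 | 103 29-30 | 100 30-31 | 104 31-32 | 103 32-33 | 100 33-34 | 104 34-35 | 103 35-36 | 100 36-37 | 103 37-38 | 100 38-39 |
Completion: 100=39  101=28  102=23  103=38  104=35  105=27  106=13  107=21
Turnaround (C−A): 100=24  101=23  102=6  103=28  104=30  105=26  106=11  107=5
Turnaround times: 100=24, 101=23, 102=6, 103=28, 104=30, 105=26, 106=11, 107=5
Average turnaround = (24+23+6+28+30+26+11+5) / 8 = 153/8 = 19.13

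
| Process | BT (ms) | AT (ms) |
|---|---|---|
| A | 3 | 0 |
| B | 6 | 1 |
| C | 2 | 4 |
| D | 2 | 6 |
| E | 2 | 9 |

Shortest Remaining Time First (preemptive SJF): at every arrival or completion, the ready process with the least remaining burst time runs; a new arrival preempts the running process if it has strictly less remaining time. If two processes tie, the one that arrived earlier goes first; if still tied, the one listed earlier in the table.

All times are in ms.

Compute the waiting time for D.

Schedule: | A 0-3 | B 3-4 | C 4-6 | D 6-8 | B 8-9 | E 9-11 | B 11-15 |
Completion: A=3  B=15  C=6  D=8  E=11
Waiting(D) = turnaround − burst = 2 − 2 = 0

0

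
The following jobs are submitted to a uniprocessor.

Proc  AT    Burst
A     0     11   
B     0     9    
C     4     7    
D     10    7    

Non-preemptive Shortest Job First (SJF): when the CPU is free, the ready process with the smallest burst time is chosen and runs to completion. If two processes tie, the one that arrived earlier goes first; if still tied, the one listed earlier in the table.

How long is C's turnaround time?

Timeline: | B 0-9 | C 9-16 | D 16-23 | A 23-34 |
Completion: A=34  B=9  C=16  D=23
Turnaround(C) = completion − arrival = 16 − 4 = 12

12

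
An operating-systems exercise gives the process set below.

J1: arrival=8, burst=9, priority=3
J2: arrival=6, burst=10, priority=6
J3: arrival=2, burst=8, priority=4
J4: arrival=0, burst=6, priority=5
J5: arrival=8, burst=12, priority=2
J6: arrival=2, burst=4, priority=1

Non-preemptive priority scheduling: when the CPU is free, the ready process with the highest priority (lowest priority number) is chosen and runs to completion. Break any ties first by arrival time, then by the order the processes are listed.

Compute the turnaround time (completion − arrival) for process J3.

37

Schedule: | J4 0-6 | J6 6-10 | J5 10-22 | J1 22-31 | J3 31-39 | J2 39-49 |
Completion: J1=31  J2=49  J3=39  J4=6  J5=22  J6=10
Turnaround (C−A): J1=23  J2=43  J3=37  J4=6  J5=14  J6=8
Turnaround(J3) = completion − arrival = 39 − 2 = 37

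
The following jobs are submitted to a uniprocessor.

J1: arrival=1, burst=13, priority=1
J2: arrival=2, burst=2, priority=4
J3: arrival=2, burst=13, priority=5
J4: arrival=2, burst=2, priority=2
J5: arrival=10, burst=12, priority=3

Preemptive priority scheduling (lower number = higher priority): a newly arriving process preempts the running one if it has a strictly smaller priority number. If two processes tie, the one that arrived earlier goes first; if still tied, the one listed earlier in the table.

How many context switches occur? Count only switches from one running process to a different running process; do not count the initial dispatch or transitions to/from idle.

4

Timeline: | idle 0-1 | J1 1-14 | J4 14-16 | J5 16-28 | J2 28-30 | J3 30-43 |
Completion: J1=14  J2=30  J3=43  J4=16  J5=28
Turnaround (C−A): J1=13  J2=28  J3=41  J4=14  J5=18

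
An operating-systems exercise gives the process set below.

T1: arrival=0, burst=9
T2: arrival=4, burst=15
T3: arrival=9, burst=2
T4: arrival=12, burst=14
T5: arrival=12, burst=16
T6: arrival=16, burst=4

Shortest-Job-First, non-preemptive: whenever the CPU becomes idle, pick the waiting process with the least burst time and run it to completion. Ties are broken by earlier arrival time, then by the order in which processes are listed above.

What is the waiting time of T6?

Gantt: | T1 0-9 | T3 9-11 | T2 11-26 | T6 26-30 | T4 30-44 | T5 44-60 |
Completion: T1=9  T2=26  T3=11  T4=44  T5=60  T6=30
Waiting(T6) = turnaround − burst = 14 − 4 = 10

10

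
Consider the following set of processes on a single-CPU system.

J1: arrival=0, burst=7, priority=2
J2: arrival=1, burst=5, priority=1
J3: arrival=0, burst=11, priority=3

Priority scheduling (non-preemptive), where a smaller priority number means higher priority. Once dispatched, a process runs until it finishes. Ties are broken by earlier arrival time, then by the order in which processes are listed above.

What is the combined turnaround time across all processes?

Schedule: | J1 0-7 | J2 7-12 | J3 12-23 |
Completion: J1=7  J2=12  J3=23
Turnaround = completion − arrival: J1=7, J2=11, J3=23
Total turnaround = 7 + 11 + 23 = 41

41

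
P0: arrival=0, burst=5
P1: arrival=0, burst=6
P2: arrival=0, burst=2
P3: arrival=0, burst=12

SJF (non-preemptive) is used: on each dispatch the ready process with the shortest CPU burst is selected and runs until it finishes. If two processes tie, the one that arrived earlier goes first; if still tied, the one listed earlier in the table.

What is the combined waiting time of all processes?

Schedule: | P2 0-2 | P0 2-7 | P1 7-13 | P3 13-25 |
Completion: P0=7  P1=13  P2=2  P3=25
Turnaround (C−A): P0=7  P1=13  P2=2  P3=25
Waiting = turnaround − burst: P0=2, P1=7, P2=0, P3=13
Total waiting = 2 + 7 + 0 + 13 = 22

22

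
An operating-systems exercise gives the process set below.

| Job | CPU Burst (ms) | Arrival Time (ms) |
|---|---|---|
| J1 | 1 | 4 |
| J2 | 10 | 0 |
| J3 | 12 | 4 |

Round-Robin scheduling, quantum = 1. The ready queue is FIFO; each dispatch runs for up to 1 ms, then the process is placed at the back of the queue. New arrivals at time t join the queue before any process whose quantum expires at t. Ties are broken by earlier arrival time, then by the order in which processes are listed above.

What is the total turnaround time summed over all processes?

Timeline: | J2 0-4 | J1 4-5 | J3 5-6 | J2 6-7 | J3 7-8 | J2 8-9 | J3 9-10 | J2 10-11 | J3 11-12 | J2 12-13 | J3 13-14 | J2 14-15 | J3 15-16 | J2 16-17 | J3 17-23 |
Completion: J1=5  J2=17  J3=23
Turnaround = completion − arrival: J1=1, J2=17, J3=19
Total turnaround = 1 + 17 + 19 = 37

37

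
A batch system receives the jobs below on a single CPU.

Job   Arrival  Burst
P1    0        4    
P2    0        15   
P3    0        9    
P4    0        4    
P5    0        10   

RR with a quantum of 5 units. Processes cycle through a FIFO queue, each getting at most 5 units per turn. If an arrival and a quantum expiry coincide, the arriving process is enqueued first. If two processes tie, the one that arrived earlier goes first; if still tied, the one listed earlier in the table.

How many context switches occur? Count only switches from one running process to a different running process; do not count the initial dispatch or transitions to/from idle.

8

Schedule: | P1 0-4 | P2 4-9 | P3 9-14 | P4 14-18 | P5 18-23 | P2 23-28 | P3 28-32 | P5 32-37 | P2 37-42 |
Completion: P1=4  P2=42  P3=32  P4=18  P5=37
Turnaround (C−A): P1=4  P2=42  P3=32  P4=18  P5=37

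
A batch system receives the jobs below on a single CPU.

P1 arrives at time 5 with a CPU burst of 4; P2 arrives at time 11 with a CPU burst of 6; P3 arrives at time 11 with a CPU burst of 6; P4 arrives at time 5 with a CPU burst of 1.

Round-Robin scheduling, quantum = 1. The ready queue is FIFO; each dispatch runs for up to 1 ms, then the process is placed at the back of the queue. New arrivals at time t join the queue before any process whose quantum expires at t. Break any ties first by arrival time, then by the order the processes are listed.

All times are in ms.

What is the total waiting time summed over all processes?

13

Schedule: | idle 0-5 | P1 5-6 | P4 6-7 | P1 7-10 | idle 10-11 | P2 11-12 | P3 12-13 | P2 13-14 | P3 14-15 | P2 15-16 | P3 16-17 | P2 17-18 | P3 18-19 | P2 19-20 | P3 20-21 | P2 21-22 | P3 22-23 |
Completion: P1=10  P2=22  P3=23  P4=7
Turnaround (C−A): P1=5  P2=11  P3=12  P4=2
Waiting = turnaround − burst: P1=1, P2=5, P3=6, P4=1
Total waiting = 1 + 5 + 6 + 1 = 13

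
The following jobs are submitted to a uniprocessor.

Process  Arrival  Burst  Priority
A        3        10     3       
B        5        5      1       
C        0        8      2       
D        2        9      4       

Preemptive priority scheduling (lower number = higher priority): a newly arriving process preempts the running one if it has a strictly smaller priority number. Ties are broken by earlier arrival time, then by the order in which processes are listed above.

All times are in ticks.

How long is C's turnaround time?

13

Timeline: | C 0-5 | B 5-10 | C 10-13 | A 13-23 | D 23-32 |
Completion: A=23  B=10  C=13  D=32
Turnaround(C) = completion − arrival = 13 − 0 = 13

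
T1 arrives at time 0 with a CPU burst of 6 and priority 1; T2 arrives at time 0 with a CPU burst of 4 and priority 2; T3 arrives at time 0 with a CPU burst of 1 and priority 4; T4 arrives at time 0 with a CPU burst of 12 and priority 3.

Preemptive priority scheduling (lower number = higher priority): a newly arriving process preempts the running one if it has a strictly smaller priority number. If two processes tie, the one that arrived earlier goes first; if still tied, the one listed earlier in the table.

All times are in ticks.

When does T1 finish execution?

Schedule: | T1 0-6 | T2 6-10 | T4 10-22 | T3 22-23 |
Completion: T1=6  T2=10  T3=23  T4=22
Turnaround (C−A): T1=6  T2=10  T3=23  T4=22

6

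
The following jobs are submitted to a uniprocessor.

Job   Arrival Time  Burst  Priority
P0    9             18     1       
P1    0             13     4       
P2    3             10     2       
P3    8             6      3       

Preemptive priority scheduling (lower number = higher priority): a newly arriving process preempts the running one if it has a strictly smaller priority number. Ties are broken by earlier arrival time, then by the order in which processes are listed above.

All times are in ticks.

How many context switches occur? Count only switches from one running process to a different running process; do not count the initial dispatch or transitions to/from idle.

5

Gantt: | P1 0-3 | P2 3-9 | P0 9-27 | P2 27-31 | P3 31-37 | P1 37-47 |
Completion: P0=27  P1=47  P2=31  P3=37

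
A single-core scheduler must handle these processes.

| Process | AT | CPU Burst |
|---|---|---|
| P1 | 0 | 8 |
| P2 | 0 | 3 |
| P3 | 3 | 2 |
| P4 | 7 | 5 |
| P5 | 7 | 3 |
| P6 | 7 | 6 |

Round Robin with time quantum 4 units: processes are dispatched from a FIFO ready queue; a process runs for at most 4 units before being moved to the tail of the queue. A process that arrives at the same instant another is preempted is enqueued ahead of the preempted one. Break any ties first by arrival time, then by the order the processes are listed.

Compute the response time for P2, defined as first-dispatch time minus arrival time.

Gantt: | P1 0-4 | P2 4-7 | P3 7-9 | P1 9-13 | P4 13-17 | P5 17-20 | P6 20-24 | P4 24-25 | P6 25-27 |
Completion: P1=13  P2=7  P3=9  P4=25  P5=20  P6=27
Response(P2) = first start − arrival = 4 − 0 = 4

4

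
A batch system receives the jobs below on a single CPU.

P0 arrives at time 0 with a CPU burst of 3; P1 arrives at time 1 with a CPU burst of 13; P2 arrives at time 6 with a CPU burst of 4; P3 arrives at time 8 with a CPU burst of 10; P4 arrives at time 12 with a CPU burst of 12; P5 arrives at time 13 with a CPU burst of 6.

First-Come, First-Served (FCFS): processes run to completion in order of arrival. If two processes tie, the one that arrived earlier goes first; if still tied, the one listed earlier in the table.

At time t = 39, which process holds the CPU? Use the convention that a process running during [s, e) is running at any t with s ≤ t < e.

Timeline: | P0 0-3 | P1 3-16 | P2 16-20 | P3 20-30 | P4 30-42 | P5 42-48 |
Completion: P0=3  P1=16  P2=20  P3=30  P4=42  P5=48

P4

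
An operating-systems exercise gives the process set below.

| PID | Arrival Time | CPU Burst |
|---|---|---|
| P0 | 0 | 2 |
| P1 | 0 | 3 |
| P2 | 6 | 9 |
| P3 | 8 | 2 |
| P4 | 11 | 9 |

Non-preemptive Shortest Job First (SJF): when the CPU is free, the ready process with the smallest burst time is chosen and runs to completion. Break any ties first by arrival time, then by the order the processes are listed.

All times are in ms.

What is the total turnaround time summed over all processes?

40

Schedule: | P0 0-2 | P1 2-5 | idle 5-6 | P2 6-15 | P3 15-17 | P4 17-26 |
Completion: P0=2  P1=5  P2=15  P3=17  P4=26
Turnaround (C−A): P0=2  P1=5  P2=9  P3=9  P4=15
Turnaround = completion − arrival: P0=2, P1=5, P2=9, P3=9, P4=15
Total turnaround = 2 + 5 + 9 + 9 + 15 = 40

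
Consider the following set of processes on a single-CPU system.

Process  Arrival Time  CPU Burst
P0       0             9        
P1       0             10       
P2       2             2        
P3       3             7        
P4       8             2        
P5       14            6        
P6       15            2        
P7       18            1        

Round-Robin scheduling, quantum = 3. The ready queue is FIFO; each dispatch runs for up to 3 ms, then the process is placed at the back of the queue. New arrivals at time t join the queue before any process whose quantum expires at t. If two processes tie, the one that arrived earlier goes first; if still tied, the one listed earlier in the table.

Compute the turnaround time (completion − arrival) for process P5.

Timeline: | P0 0-3 | P1 3-6 | P2 6-8 | P3 8-11 | P0 11-14 | P1 14-17 | P4 17-19 | P3 19-22 | P5 22-25 | P0 25-28 | P6 28-30 | P1 30-33 | P7 33-34 | P3 34-35 | P5 35-38 | P1 38-39 |
Completion: P0=28  P1=39  P2=8  P3=35  P4=19  P5=38  P6=30  P7=34
Turnaround(P5) = completion − arrival = 38 − 14 = 24

24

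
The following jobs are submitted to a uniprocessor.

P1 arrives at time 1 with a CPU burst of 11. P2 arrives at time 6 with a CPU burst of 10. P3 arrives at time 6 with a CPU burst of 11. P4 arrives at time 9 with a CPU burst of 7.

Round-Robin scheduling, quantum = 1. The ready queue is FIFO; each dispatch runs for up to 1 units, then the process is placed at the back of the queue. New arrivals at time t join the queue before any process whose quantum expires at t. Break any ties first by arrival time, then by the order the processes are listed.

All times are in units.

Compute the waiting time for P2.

22

Timeline: | idle 0-1 | P1 1-6 | P2 6-7 | P3 7-8 | P1 8-9 | P2 9-10 | P3 10-11 | P4 11-12 | P1 12-13 | P2 13-14 | P3 14-15 | P4 15-16 | P1 16-17 | P2 17-18 | P3 18-19 | P4 19-20 | P1 20-21 | P2 21-22 | P3 22-23 | P4 23-24 | P1 24-25 | P2 25-26 | P3 26-27 | P4 27-28 | P1 28-29 | P2 29-30 | P3 30-31 | P4 31-32 | P2 32-33 | P3 33-34 | P4 34-35 | P2 35-36 | P3 36-37 | P2 37-38 | P3 38-40 |
Completion: P1=29  P2=38  P3=40  P4=35
Turnaround (C−A): P1=28  P2=32  P3=34  P4=26
Waiting(P2) = turnaround − burst = 32 − 10 = 22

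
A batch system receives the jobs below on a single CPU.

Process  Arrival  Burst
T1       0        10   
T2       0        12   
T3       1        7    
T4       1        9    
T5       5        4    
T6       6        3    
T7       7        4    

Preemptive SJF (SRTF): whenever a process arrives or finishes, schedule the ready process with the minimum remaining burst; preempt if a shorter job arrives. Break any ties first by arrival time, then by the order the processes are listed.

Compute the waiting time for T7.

8

Schedule: | T1 0-1 | T3 1-8 | T6 8-11 | T5 11-15 | T7 15-19 | T1 19-28 | T4 28-37 | T2 37-49 |
Completion: T1=28  T2=49  T3=8  T4=37  T5=15  T6=11  T7=19
Turnaround (C−A): T1=28  T2=49  T3=7  T4=36  T5=10  T6=5  T7=12
Waiting(T7) = turnaround − burst = 12 − 4 = 8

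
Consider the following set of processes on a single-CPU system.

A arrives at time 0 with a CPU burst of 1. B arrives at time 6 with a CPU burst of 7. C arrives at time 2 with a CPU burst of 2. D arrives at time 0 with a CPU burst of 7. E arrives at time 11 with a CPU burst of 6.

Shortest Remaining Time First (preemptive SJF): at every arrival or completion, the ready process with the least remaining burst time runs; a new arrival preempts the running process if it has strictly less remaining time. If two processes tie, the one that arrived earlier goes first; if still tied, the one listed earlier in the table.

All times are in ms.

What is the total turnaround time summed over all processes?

36

Gantt: | A 0-1 | D 1-2 | C 2-4 | D 4-10 | B 10-17 | E 17-23 |
Completion: A=1  B=17  C=4  D=10  E=23
Turnaround (C−A): A=1  B=11  C=2  D=10  E=12
Turnaround = completion − arrival: A=1, B=11, C=2, D=10, E=12
Total turnaround = 1 + 11 + 2 + 10 + 12 = 36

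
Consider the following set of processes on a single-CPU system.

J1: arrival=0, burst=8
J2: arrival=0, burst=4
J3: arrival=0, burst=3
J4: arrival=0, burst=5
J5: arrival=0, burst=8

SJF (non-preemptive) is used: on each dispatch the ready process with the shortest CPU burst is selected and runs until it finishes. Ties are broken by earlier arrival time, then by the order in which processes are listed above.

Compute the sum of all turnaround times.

Gantt: | J3 0-3 | J2 3-7 | J4 7-12 | J1 12-20 | J5 20-28 |
Completion: J1=20  J2=7  J3=3  J4=12  J5=28
Turnaround = completion − arrival: J1=20, J2=7, J3=3, J4=12, J5=28
Total turnaround = 20 + 7 + 3 + 12 + 28 = 70

70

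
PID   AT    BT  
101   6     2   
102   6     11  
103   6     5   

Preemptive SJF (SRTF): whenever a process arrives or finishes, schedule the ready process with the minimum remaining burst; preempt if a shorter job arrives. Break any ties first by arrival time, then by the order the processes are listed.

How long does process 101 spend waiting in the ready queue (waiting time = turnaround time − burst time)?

Gantt: | idle 0-6 | 101 6-8 | 103 8-13 | 102 13-24 |
Completion: 101=8  102=24  103=13
Turnaround (C−A): 101=2  102=18  103=7
Waiting(101) = turnaround − burst = 2 − 2 = 0

0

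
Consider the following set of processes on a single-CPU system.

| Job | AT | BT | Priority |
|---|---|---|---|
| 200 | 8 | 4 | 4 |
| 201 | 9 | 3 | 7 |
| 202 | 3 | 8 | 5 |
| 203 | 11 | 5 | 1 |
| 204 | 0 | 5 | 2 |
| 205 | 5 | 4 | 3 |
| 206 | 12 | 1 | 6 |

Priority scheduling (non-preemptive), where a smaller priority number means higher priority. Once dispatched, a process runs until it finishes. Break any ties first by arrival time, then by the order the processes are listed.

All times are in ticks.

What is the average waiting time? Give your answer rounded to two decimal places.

7.14

Timeline: | 204 0-5 | 205 5-9 | 200 9-13 | 203 13-18 | 202 18-26 | 206 26-27 | 201 27-30 |
Completion: 200=13  201=30  202=26  203=18  204=5  205=9  206=27
Waiting times: 200=1, 201=18, 202=15, 203=2, 204=0, 205=0, 206=14
Average waiting = (1+18+15+2+0+0+14) / 7 = 50/7 = 7.14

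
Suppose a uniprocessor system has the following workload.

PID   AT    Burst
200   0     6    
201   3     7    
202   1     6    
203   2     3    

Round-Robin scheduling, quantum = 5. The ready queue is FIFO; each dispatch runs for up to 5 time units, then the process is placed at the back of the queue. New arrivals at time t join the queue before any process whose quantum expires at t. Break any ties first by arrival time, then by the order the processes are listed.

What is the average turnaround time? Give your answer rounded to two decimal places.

17.00

Schedule: | 200 0-5 | 202 5-10 | 203 10-13 | 201 13-18 | 200 18-19 | 202 19-20 | 201 20-22 |
Completion: 200=19  201=22  202=20  203=13
Turnaround times: 200=19, 201=19, 202=19, 203=11
Average turnaround = (19+19+19+11) / 4 = 68/4 = 17.00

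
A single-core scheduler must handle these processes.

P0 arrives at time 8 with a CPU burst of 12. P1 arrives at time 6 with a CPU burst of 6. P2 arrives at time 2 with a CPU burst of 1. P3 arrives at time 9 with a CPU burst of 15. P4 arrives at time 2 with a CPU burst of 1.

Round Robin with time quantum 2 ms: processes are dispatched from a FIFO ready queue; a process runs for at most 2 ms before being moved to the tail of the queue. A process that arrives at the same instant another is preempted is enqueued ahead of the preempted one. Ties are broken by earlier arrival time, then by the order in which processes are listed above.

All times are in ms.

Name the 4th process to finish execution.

Timeline: | idle 0-2 | P2 2-3 | P4 3-4 | idle 4-6 | P1 6-8 | P0 8-10 | P1 10-12 | P3 12-14 | P0 14-16 | P1 16-18 | P3 18-20 | P0 20-22 | P3 22-24 | P0 24-26 | P3 26-28 | P0 28-30 | P3 30-32 | P0 32-34 | P3 34-39 |
Completion: P0=34  P1=18  P2=3  P3=39  P4=4
Turnaround (C−A): P0=26  P1=12  P2=1  P3=30  P4=2
Finish order: P2 → P4 → P1 → P0 → P3

P0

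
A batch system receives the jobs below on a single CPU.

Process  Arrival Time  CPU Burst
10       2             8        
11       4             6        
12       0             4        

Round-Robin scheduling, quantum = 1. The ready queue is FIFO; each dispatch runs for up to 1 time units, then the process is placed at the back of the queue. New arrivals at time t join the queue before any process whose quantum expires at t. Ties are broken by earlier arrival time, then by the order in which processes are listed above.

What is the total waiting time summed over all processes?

Timeline: | 12 0-2 | 10 2-3 | 12 3-4 | 10 4-5 | 11 5-6 | 12 6-7 | 10 7-8 | 11 8-9 | 10 9-10 | 11 10-11 | 10 11-12 | 11 12-13 | 10 13-14 | 11 14-15 | 10 15-16 | 11 16-17 | 10 17-18 |
Completion: 10=18  11=17  12=7
Waiting = turnaround − burst: 10=8, 11=7, 12=3
Total waiting = 8 + 7 + 3 = 18

18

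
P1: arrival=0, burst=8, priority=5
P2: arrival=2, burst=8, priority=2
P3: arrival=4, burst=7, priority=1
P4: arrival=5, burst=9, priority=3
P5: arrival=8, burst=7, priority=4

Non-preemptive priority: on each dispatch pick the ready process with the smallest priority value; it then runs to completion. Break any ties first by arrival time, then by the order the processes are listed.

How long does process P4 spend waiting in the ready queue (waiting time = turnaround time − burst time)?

Schedule: | P1 0-8 | P3 8-15 | P2 15-23 | P4 23-32 | P5 32-39 |
Completion: P1=8  P2=23  P3=15  P4=32  P5=39
Waiting(P4) = turnaround − burst = 27 − 9 = 18

18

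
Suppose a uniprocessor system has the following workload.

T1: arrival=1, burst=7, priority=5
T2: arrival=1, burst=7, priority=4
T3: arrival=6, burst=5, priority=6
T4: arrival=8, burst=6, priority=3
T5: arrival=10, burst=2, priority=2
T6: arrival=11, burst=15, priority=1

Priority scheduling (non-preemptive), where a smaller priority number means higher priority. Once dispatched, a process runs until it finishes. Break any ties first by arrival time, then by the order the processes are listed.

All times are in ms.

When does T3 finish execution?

43

Gantt: | idle 0-1 | T2 1-8 | T4 8-14 | T6 14-29 | T5 29-31 | T1 31-38 | T3 38-43 |
Completion: T1=38  T2=8  T3=43  T4=14  T5=31  T6=29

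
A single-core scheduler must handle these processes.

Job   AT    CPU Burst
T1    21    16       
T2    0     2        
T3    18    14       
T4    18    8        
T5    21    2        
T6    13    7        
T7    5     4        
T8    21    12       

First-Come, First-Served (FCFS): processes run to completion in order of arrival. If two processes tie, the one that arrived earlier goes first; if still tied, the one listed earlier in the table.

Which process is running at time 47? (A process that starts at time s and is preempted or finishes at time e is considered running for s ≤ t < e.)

Gantt: | T2 0-2 | idle 2-5 | T7 5-9 | idle 9-13 | T6 13-20 | T3 20-34 | T4 34-42 | T1 42-58 | T5 58-60 | T8 60-72 |
Completion: T1=58  T2=2  T3=34  T4=42  T5=60  T6=20  T7=9  T8=72
Turnaround (C−A): T1=37  T2=2  T3=16  T4=24  T5=39  T6=7  T7=4  T8=51

T1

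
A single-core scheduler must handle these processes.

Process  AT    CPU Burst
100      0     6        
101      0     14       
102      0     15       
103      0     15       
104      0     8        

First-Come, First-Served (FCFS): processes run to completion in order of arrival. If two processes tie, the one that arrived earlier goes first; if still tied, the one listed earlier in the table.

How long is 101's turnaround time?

20

Timeline: | 100 0-6 | 101 6-20 | 102 20-35 | 103 35-50 | 104 50-58 |
Completion: 100=6  101=20  102=35  103=50  104=58
Turnaround(101) = completion − arrival = 20 − 0 = 20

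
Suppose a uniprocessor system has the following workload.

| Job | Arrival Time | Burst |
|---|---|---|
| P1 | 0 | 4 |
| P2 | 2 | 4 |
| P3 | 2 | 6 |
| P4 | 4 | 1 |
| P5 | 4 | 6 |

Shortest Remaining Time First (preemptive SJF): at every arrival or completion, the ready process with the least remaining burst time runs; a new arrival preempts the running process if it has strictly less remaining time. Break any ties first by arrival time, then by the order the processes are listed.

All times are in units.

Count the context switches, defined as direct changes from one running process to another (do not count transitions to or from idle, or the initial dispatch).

Gantt: | P1 0-4 | P4 4-5 | P2 5-9 | P3 9-15 | P5 15-21 |
Completion: P1=4  P2=9  P3=15  P4=5  P5=21
Turnaround (C−A): P1=4  P2=7  P3=13  P4=1  P5=17

4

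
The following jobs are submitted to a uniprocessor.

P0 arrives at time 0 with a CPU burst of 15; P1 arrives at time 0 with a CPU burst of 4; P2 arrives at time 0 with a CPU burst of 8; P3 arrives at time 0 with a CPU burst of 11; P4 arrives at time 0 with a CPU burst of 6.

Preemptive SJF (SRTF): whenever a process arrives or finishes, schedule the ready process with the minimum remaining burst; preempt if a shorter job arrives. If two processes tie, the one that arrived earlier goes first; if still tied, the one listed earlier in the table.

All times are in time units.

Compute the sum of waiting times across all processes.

61

Gantt: | P1 0-4 | P4 4-10 | P2 10-18 | P3 18-29 | P0 29-44 |
Completion: P0=44  P1=4  P2=18  P3=29  P4=10
Waiting = turnaround − burst: P0=29, P1=0, P2=10, P3=18, P4=4
Total waiting = 29 + 0 + 10 + 18 + 4 = 61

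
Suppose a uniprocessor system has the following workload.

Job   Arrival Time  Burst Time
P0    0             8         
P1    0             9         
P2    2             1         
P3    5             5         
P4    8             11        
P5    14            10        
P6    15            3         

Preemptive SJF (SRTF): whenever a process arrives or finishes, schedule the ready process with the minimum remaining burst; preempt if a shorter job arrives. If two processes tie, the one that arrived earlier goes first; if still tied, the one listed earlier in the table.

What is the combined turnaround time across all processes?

109

Timeline: | P0 0-2 | P2 2-3 | P0 3-9 | P3 9-14 | P1 14-15 | P6 15-18 | P1 18-26 | P5 26-36 | P4 36-47 |
Completion: P0=9  P1=26  P2=3  P3=14  P4=47  P5=36  P6=18
Turnaround (C−A): P0=9  P1=26  P2=1  P3=9  P4=39  P5=22  P6=3
Turnaround = completion − arrival: P0=9, P1=26, P2=1, P3=9, P4=39, P5=22, P6=3
Total turnaround = 9 + 26 + 1 + 9 + 39 + 22 + 3 = 109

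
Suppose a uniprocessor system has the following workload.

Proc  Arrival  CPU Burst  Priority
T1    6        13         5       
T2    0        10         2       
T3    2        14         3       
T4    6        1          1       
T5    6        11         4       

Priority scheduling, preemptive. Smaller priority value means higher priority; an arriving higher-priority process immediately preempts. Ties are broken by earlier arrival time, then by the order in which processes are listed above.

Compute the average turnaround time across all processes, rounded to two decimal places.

21.60

Timeline: | T2 0-6 | T4 6-7 | T2 7-11 | T3 11-25 | T5 25-36 | T1 36-49 |
Completion: T1=49  T2=11  T3=25  T4=7  T5=36
Turnaround (C−A): T1=43  T2=11  T3=23  T4=1  T5=30
Turnaround times: T1=43, T2=11, T3=23, T4=1, T5=30
Average turnaround = (43+11+23+1+30) / 5 = 108/5 = 21.60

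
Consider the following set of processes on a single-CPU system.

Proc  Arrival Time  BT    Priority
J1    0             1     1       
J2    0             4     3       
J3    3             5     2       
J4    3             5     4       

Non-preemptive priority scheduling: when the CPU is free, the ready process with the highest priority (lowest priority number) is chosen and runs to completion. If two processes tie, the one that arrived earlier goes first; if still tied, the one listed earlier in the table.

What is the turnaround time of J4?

12

Schedule: | J1 0-1 | J2 1-5 | J3 5-10 | J4 10-15 |
Completion: J1=1  J2=5  J3=10  J4=15
Turnaround (C−A): J1=1  J2=5  J3=7  J4=12
Turnaround(J4) = completion − arrival = 15 − 3 = 12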